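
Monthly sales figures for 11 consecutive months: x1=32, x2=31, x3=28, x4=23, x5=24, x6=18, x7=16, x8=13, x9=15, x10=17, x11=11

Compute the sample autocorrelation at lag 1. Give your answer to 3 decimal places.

Mean x̄ = (32 + 31 + 28 + 23 + 24 + 18 + 16 + 13 + 15 + 17 + 11)/11 = 20.7273
Numerator Σ_{t=1}^{10}(x_t−x̄)(x_{t+1}−x̄) = 356.8347
Denominator Σ(x_t−x̄)² = 532.1818
r_1 = 356.8347 / 532.1818 = 0.671

0.671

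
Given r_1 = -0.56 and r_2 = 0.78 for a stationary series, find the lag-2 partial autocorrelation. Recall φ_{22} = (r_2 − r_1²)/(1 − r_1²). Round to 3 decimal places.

0.679

φ_{22} = (r_2 − r_1²) / (1 − r_1²)
r_1² = (-0.56)² = 0.3136
Numerator = 0.78 − 0.3136 = 0.4664; denominator = 1 − 0.3136 = 0.6864
φ_{22} = 0.4664 / 0.6864 = 0.679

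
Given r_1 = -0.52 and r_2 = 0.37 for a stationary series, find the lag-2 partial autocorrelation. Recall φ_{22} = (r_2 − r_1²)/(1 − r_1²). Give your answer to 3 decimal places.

0.137

φ_{22} = (r_2 − r_1²) / (1 − r_1²)
r_1² = (-0.52)² = 0.2704
Numerator = 0.37 − 0.2704 = 0.0996; denominator = 1 − 0.2704 = 0.7296
φ_{22} = 0.0996 / 0.7296 = 0.137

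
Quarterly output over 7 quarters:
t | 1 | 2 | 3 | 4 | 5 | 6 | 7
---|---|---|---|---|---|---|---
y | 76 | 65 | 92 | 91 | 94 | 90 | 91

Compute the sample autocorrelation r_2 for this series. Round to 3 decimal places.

Mean ȳ = (76 + 65 + 92 + 91 + 94 + 90 + 91)/7 = 85.5714
Numerator Σ_{t=1}^{5}(y_t−ȳ)(y_{t+2}−ȳ) = -49.2245
Denominator Σ(y_t−ȳ)² = 705.7143
r_2 = -49.2245 / 705.7143 = -0.070

-0.070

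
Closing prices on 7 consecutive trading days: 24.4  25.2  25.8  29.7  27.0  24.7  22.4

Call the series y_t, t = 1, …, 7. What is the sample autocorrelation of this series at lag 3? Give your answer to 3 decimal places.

Mean ȳ = (24.4 + 25.2 + 25.8 + 29.7 + 27.0 + 24.7 + 22.4)/7 = 25.6000
Deviations from mean: -1.2000, -0.4000, 0.2000, 4.1000, 1.4000, -0.9000, -3.2000
Σ(y_t−ȳ)(y_{t+3}−ȳ) = (-4.9200) + (-0.5600) + (-0.1800) + (-13.1200) = -18.7800
Denominator Σ(y_t−ȳ)² = 31.4600
r_3 = -18.7800 / 31.4600 = -0.597

-0.597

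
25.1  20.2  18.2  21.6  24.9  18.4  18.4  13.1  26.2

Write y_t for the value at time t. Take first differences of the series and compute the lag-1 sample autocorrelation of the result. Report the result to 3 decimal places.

First differences Δy: -4.9, -2.0, 3.4, 3.3, -6.5, 0.0, -5.3, 13.1
Mean of differences = 0.1375
Numerator Σ(Δy_t−Δȳ)(Δy_{t+1}−Δȳ) = -75.7027
Denominator Σ(Δy_t−Δȳ)² = 292.2588
r_1(Δy) = -75.7027 / 292.2588 = -0.259

-0.259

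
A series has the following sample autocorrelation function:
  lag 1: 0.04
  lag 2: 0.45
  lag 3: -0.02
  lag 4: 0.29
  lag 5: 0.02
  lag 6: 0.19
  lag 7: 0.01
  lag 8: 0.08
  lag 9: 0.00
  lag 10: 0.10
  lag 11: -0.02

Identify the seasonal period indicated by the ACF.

2

The largest autocorrelation is r_2 = 0.45, with weaker echoes at lags 4 (0.29) and 6 (0.19); the remaining lags stay at or below 0.10.
The dominant spike at lag 2 indicates a seasonal period of 2.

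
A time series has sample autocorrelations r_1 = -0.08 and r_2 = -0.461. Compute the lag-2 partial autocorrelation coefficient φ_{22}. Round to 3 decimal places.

φ_{22} = (r_2 − r_1²) / (1 − r_1²)
r_1² = (-0.08)² = 0.0064
Numerator = -0.461 − 0.0064 = -0.4674; denominator = 1 − 0.0064 = 0.9936
φ_{22} = -0.4674 / 0.9936 = -0.470

-0.470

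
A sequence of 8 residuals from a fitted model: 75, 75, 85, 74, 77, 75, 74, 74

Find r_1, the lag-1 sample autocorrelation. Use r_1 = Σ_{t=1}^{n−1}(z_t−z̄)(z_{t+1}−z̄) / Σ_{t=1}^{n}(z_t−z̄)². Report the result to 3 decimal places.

Mean z̄ = (75 + 75 + 85 + 74 + 77 + 75 + 74 + 74)/8 = 76.1250
Deviations from mean: -1.1250, -1.1250, 8.8750, -2.1250, 0.8750, -1.1250, -2.1250, -2.1250
Σ(z_t−z̄)(z_{t+1}−z̄) = (1.2656) + (-9.9844) + (-18.8594) + (-1.8594) + (-0.9844) + (2.3906) + (4.5156) = -23.5156
Denominator Σ(z_t−z̄)² = 96.8750
r_1 = -23.5156 / 96.8750 = -0.243

-0.243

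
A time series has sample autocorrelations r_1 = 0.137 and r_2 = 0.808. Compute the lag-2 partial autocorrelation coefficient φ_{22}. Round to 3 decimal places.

0.804

φ_{22} = (r_2 − r_1²) / (1 − r_1²)
r_1² = (0.137)² = 0.018769
Numerator = 0.808 − 0.0188 = 0.7892; denominator = 1 − 0.0188 = 0.9812
φ_{22} = 0.7892 / 0.9812 = 0.804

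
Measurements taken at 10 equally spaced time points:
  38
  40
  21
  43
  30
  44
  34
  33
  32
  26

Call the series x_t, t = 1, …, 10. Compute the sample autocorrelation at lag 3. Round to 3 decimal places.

-0.278

Mean x̄ = (38 + 40 + 21 + 43 + 30 + 44 + 34 + 33 + 32 + 26)/10 = 34.1000
Σ(x_t−x̄)(x_{t+3}−x̄) = (34.7100) + (-24.1900) + (-129.6900) + (-0.8900) + (4.5100) + (-20.7900) + (0.8100) = -135.5300
Denominator Σ(x_t−x̄)² = 486.9000
r_3 = -135.5300 / 486.9000 = -0.278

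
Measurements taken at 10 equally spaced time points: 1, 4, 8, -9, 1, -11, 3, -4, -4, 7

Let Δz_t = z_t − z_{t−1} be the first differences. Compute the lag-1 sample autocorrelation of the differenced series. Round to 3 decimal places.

-0.660

First differences Δz: 3, 4, -17, 10, -12, 14, -7, 0, 11
Mean of differences = 0.6667
Numerator Σ(Δz_t−Δz̄)(Δz_{t+1}−Δz̄) = -607.1111
Denominator Σ(Δz_t−Δz̄)² = 920.0000
r_1(Δz) = -607.1111 / 920.0000 = -0.660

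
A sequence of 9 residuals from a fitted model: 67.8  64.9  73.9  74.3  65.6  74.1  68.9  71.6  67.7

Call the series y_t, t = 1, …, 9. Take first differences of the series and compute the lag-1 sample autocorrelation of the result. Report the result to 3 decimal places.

-0.587

First differences Δy: -2.9, 9.0, 0.4, -8.7, 8.5, -5.2, 2.7, -3.9
Mean of differences = -0.0125
Numerator Σ(Δy_t−Δȳ)(Δy_{t+1}−Δȳ) = -168.6164
Denominator Σ(Δy_t−Δȳ)² = 287.0488
r_1(Δy) = -168.6164 / 287.0488 = -0.587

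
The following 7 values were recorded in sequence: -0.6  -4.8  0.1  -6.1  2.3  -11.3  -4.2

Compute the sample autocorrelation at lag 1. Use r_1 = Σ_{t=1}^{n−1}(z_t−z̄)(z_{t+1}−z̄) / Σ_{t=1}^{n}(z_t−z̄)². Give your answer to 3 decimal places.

Mean z̄ = (-0.6 − 4.8 + 0.1 − 6.1 + 2.3 − 11.3 − 4.2)/7 = -3.5143
Numerator Σ_{t=1}^{6}(z_t−z̄)(z_{t+1}−z̄) = -72.7031
Denominator Σ(z_t−z̄)² = 124.7886
r_1 = -72.7031 / 124.7886 = -0.583

-0.583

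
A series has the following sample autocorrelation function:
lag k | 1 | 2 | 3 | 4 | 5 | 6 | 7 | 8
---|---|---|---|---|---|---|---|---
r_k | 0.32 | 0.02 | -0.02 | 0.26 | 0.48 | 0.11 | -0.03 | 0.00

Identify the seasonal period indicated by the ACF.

5

The largest autocorrelation is r_5 = 0.48; the remaining lags stay at or below 0.32. The elevated value at lag 1 (0.32), dropping to 0.02 at lag 2, reflects decaying short-term dependence rather than seasonality.
The dominant spike at lag 5 indicates a seasonal period of 5.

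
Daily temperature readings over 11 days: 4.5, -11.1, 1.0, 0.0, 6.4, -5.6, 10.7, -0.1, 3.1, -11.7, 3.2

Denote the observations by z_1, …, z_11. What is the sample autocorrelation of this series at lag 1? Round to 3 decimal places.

Mean z̄ = (4.5 − 11.1 + 1.0 + 0.0 + 6.4 − 5.6 + 10.7 − 0.1 + 3.1 − 11.7 + 3.2)/11 = 0.0364
Numerator Σ_{t=1}^{10}(z_t−z̄)(z_{t+1}−z̄) = -231.6359
Denominator Σ(z_t−z̄)² = 488.0055
r_1 = -231.6359 / 488.0055 = -0.475

-0.475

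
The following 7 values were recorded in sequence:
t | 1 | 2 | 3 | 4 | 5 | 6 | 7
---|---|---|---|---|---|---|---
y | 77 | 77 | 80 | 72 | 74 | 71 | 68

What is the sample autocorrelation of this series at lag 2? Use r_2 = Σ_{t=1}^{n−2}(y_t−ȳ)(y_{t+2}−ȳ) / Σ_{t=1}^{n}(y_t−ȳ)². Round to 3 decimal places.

Mean ȳ = (77 + 77 + 80 + 72 + 74 + 71 + 68)/7 = 74.1429
Deviations from mean: 2.8571, 2.8571, 5.8571, -2.1429, -0.1429, -3.1429, -6.1429
Σ(y_t−ȳ)(y_{t+2}−ȳ) = (16.7347) + (-6.1224) + (-0.8367) + (6.7347) + (0.8776) = 17.3878
Denominator Σ(y_t−ȳ)² = 102.8571
r_2 = 17.3878 / 102.8571 = 0.169

0.169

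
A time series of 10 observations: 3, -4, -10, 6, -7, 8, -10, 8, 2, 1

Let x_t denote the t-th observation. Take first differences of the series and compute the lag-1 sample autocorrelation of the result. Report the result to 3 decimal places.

-0.811

First differences Δx: -7, -6, 16, -13, 15, -18, 18, -6, -1
Mean of differences = -0.2222
Numerator Σ(Δx_t−Δx̄)(Δx_{t+1}−Δx̄) = -1151.7160
Denominator Σ(Δx_t−Δx̄)² = 1419.5556
r_1(Δx) = -1151.7160 / 1419.5556 = -0.811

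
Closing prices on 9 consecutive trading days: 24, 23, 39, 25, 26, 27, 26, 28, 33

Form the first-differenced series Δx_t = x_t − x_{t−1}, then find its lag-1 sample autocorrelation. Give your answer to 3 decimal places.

-0.533

First differences Δx: -1, 16, -14, 1, 1, -1, 2, 5
Mean of differences = 1.1250
Numerator Σ(Δx_t−Δx̄)(Δx_{t+1}−Δx̄) = -252.8906
Denominator Σ(Δx_t−Δx̄)² = 474.8750
r_1(Δx) = -252.8906 / 474.8750 = -0.533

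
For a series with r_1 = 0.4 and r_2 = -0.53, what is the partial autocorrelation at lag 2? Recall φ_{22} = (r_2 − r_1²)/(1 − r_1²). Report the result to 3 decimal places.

-0.821

φ_{22} = (r_2 − r_1²) / (1 − r_1²)
r_1² = (0.4)² = 0.16
Numerator = -0.53 − 0.1600 = -0.6900; denominator = 1 − 0.1600 = 0.8400
φ_{22} = -0.6900 / 0.8400 = -0.821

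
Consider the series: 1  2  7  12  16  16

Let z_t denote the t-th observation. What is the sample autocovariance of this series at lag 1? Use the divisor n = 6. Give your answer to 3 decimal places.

Mean z̄ = (1 + 2 + 7 + 12 + 16 + 16)/6 = 9.0000
Σ_{t=1}^{5}(z_t−z̄)(z_{t+1}−z̄) = 134.0000
γ_1 = 134.0000 / 6 = 22.333

22.333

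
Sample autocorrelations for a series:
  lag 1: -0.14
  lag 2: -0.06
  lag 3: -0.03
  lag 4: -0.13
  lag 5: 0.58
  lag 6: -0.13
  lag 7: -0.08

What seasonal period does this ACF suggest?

The largest autocorrelation is r_5 = 0.58; the remaining lags stay at or below -0.03.
The dominant spike at lag 5 indicates a seasonal period of 5.

5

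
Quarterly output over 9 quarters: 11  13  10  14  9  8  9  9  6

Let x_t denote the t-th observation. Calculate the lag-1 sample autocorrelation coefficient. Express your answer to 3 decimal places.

Mean x̄ = (11 + 13 + 10 + 14 + 9 + 8 + 9 + 9 + 6)/9 = 9.8889
Numerator Σ_{t=1}^{8}(x_t−x̄)(x_{t+1}−x̄) = 8.2099
Denominator Σ(x_t−x̄)² = 48.8889
r_1 = 8.2099 / 48.8889 = 0.168

0.168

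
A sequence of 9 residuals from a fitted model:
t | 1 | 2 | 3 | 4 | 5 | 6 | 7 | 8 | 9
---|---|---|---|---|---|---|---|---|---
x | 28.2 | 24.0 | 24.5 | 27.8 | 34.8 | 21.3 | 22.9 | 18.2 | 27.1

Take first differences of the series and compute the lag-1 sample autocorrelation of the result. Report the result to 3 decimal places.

-0.395

First differences Δx: -4.2, 0.5, 3.3, 7.0, -13.5, 1.6, -4.7, 8.9
Mean of differences = -0.1375
Numerator Σ(Δx_t−Δx̄)(Δx_{t+1}−Δx̄) = -143.6164
Denominator Σ(Δx_t−Δx̄)² = 363.7388
r_1(Δx) = -143.6164 / 363.7388 = -0.395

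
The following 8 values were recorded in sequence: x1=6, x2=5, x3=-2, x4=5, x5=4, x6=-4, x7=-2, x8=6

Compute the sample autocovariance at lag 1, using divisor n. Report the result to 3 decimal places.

-1.070

Mean x̄ = (6 + 5 − 2 + 5 + 4 − 4 − 2 + 6)/8 = 2.2500
Deviations: 3.7500, 2.7500, -4.2500, 2.7500, 1.7500, -6.2500, -4.2500, 3.7500
Σ_{t=1}^{7}(x_t−x̄)(x_{t+1}−x̄) = -8.5625
γ_1 = -8.5625 / 8 = -1.070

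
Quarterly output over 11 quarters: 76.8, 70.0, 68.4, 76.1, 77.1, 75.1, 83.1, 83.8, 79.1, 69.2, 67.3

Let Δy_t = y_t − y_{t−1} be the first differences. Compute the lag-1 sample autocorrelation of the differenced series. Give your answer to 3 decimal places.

0.186

First differences Δy: -6.8, -1.6, 7.7, 1.0, -2.0, 8.0, 0.7, -4.7, -9.9, -1.9
Mean of differences = -0.9500
Numerator Σ(Δy_t−Δȳ)(Δy_{t+1}−Δȳ) = 54.2475
Denominator Σ(Δy_t−Δȳ)² = 292.2650
r_1(Δy) = 54.2475 / 292.2650 = 0.186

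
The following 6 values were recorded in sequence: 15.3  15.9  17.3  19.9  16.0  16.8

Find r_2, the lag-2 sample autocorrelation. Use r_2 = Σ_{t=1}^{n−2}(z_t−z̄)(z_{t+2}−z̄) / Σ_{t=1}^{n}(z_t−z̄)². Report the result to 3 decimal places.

-0.310

Mean z̄ = (15.3 + 15.9 + 17.3 + 19.9 + 16.0 + 16.8)/6 = 16.8667
Deviations from mean: -1.5667, -0.9667, 0.4333, 3.0333, -0.8667, -0.0667
Σ(z_t−z̄)(z_{t+2}−z̄) = (-0.6789) + (-2.9322) + (-0.3756) + (-0.2022) = -4.1889
Denominator Σ(z_t−z̄)² = 13.5333
r_2 = -4.1889 / 13.5333 = -0.310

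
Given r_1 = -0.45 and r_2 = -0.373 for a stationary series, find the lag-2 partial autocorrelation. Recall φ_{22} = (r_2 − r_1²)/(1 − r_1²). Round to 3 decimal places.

-0.722

φ_{22} = (r_2 − r_1²) / (1 − r_1²)
r_1² = (-0.45)² = 0.2025
Numerator = -0.373 − 0.2025 = -0.5755; denominator = 1 − 0.2025 = 0.7975
φ_{22} = -0.5755 / 0.7975 = -0.722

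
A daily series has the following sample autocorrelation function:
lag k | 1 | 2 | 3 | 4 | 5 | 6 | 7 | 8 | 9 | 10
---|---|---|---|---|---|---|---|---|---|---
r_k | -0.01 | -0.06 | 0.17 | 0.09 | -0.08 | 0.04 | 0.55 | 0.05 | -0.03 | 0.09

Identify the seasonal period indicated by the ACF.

The largest autocorrelation is r_7 = 0.55; the remaining lags stay at or below 0.17.
The dominant spike at lag 7 indicates a seasonal period of 7.

7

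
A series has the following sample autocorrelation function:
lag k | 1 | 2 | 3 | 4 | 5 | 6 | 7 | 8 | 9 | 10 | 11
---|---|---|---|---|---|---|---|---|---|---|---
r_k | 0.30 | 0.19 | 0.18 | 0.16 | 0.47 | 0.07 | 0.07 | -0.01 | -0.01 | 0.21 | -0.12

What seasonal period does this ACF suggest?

The largest autocorrelation is r_5 = 0.47; the remaining lags stay at or below 0.30. The elevated value at lag 1 (0.30), dropping to 0.19 at lag 2, reflects decaying short-term dependence rather than seasonality.
The dominant spike at lag 5 indicates a seasonal period of 5.

5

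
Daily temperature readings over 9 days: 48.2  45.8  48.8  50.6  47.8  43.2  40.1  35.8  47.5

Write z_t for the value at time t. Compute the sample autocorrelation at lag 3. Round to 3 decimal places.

-0.257

Mean z̄ = (48.2 + 45.8 + 48.8 + 50.6 + 47.8 + 43.2 + 40.1 + 35.8 + 47.5)/9 = 45.3111
Numerator Σ_{t=1}^{6}(z_t−z̄)(z_{t+3}−z̄) = -46.7237
Denominator Σ(z_t−z̄)² = 181.7889
r_3 = -46.7237 / 181.7889 = -0.257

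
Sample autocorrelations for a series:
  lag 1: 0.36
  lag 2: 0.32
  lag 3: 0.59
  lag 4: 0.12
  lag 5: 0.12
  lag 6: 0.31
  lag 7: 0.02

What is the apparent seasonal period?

The largest autocorrelation is r_3 = 0.59; the remaining lags stay at or below 0.36. The elevated value at lag 1 (0.36), dropping to 0.32 at lag 2, reflects decaying short-term dependence rather than seasonality.
The dominant spike at lag 3 indicates a seasonal period of 3.

3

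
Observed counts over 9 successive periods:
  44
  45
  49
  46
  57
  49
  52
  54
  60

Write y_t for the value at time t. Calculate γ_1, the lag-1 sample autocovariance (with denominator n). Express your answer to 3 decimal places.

5.358

Mean ȳ = (44 + 45 + 49 + 46 + 57 + 49 + 52 + 54 + 60)/9 = 50.6667
Σ_{t=1}^{8}(y_t−ȳ)(y_{t+1}−ȳ) = 48.2222
γ_1 = 48.2222 / 9 = 5.358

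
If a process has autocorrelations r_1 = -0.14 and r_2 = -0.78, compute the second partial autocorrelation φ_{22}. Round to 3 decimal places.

φ_{22} = (r_2 − r_1²) / (1 − r_1²)
r_1² = (-0.14)² = 0.0196
Numerator = -0.78 − 0.0196 = -0.7996; denominator = 1 − 0.0196 = 0.9804
φ_{22} = -0.7996 / 0.9804 = -0.816

-0.816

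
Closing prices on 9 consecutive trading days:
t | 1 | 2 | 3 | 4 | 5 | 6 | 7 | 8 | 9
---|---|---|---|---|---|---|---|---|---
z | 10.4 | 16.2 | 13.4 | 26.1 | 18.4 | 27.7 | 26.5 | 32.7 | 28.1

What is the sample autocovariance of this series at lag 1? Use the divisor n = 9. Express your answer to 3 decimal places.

20.500

Mean z̄ = (10.4 + 16.2 + 13.4 + 26.1 + 18.4 + 27.7 + 26.5 + 32.7 + 28.1)/9 = 22.1667
Σ_{t=1}^{8}(z_t−z̄)(z_{t+1}−z̄) = 184.4956
γ_1 = 184.4956 / 9 = 20.500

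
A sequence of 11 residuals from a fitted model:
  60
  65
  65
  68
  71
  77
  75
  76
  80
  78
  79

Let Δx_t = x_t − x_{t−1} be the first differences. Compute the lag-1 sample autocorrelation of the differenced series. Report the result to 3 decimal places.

-0.309

First differences Δx: 5, 0, 3, 3, 6, -2, 1, 4, -2, 1
Mean of differences = 1.9000
Numerator Σ(Δx_t−Δx̄)(Δx_{t+1}−Δx̄) = -21.3100
Denominator Σ(Δx_t−Δx̄)² = 68.9000
r_1(Δx) = -21.3100 / 68.9000 = -0.309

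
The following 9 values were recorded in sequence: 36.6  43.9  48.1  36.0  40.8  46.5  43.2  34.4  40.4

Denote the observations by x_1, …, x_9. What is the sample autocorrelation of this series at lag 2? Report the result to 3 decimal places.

-0.624

Mean x̄ = (36.6 + 43.9 + 48.1 + 36.0 + 40.8 + 46.5 + 43.2 + 34.4 + 40.4)/9 = 41.1000
Numerator Σ_{t=1}^{7}(x_t−x̄)(x_{t+2}−x̄) = -113.7000
Denominator Σ(x_t−x̄)² = 182.1400
r_2 = -113.7000 / 182.1400 = -0.624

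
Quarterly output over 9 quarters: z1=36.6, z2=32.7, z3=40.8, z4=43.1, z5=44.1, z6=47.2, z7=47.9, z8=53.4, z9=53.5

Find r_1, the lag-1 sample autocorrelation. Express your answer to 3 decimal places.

0.658

Mean z̄ = (36.6 + 32.7 + 40.8 + 43.1 + 44.1 + 47.2 + 47.9 + 53.4 + 53.5)/9 = 44.3667
Numerator Σ_{t=1}^{8}(z_t−z̄)(z_{t+1}−z̄) = 260.7556
Denominator Σ(z_t−z̄)² = 396.3600
r_1 = 260.7556 / 396.3600 = 0.658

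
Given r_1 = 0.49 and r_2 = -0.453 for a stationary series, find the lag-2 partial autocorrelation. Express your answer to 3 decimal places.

φ_{22} = (r_2 − r_1²) / (1 − r_1²)
r_1² = (0.49)² = 0.2401
Numerator = -0.453 − 0.2401 = -0.6931; denominator = 1 − 0.2401 = 0.7599
φ_{22} = -0.6931 / 0.7599 = -0.912

-0.912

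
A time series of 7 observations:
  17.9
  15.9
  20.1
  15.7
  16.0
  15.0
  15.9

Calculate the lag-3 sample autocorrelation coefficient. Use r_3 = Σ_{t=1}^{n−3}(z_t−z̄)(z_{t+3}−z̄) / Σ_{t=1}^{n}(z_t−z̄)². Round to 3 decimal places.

Mean z̄ = (17.9 + 15.9 + 20.1 + 15.7 + 16.0 + 15.0 + 15.9)/7 = 16.6429
Deviations from mean: 1.2571, -0.7429, 3.4571, -0.9429, -0.6429, -1.6429, -0.7429
Σ(z_t−z̄)(z_{t+3}−z̄) = (-1.1853) + (0.4776) + (-5.6796) + (0.7004) = -5.6869
Denominator Σ(z_t−z̄)² = 18.6371
r_3 = -5.6869 / 18.6371 = -0.305

-0.305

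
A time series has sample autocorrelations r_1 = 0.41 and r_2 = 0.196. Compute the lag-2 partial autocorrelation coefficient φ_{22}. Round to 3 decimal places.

0.034

φ_{22} = (r_2 − r_1²) / (1 − r_1²)
r_1² = (0.41)² = 0.1681
Numerator = 0.196 − 0.1681 = 0.0279; denominator = 1 − 0.1681 = 0.8319
φ_{22} = 0.0279 / 0.8319 = 0.034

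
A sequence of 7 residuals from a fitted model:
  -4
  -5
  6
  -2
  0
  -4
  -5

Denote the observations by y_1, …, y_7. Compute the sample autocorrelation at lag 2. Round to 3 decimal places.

Mean ȳ = (-4 − 5 + 6 − 2 + 0 − 4 − 5)/7 = -2.0000
Deviations from mean: -2.0000, -3.0000, 8.0000, 0.0000, 2.0000, -2.0000, -3.0000
Numerator Σ_{t=1}^{5}(y_t−ȳ)(y_{t+2}−ȳ) = -6.0000
Denominator Σ(y_t−ȳ)² = 94.0000
r_2 = -6.0000 / 94.0000 = -0.064

-0.064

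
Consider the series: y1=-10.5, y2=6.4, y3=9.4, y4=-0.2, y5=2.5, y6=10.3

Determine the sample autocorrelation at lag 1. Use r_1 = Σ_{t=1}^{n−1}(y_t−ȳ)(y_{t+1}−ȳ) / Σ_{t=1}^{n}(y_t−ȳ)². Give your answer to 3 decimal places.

-0.156

Mean ȳ = (-10.5 + 6.4 + 9.4 − 0.2 + 2.5 + 10.3)/6 = 2.9833
Deviations from mean: -13.4833, 3.4167, 6.4167, -3.1833, -0.4833, 7.3167
Numerator Σ_{t=1}^{5}(y_t−ȳ)(y_{t+1}−ȳ) = -46.5686
Denominator Σ(y_t−ȳ)² = 298.5483
r_1 = -46.5686 / 298.5483 = -0.156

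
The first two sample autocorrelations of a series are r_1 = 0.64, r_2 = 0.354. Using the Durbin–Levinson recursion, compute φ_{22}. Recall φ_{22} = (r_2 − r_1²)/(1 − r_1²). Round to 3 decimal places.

φ_{22} = (r_2 − r_1²) / (1 − r_1²)
r_1² = (0.64)² = 0.4096
Numerator = 0.354 − 0.4096 = -0.0556; denominator = 1 − 0.4096 = 0.5904
φ_{22} = -0.0556 / 0.5904 = -0.094

-0.094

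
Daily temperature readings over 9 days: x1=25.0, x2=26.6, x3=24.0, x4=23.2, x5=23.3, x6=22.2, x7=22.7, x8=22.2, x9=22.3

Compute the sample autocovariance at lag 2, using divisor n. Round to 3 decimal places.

0.324

Mean x̄ = (25.0 + 26.6 + 24.0 + 23.2 + 23.3 + 22.2 + 22.7 + 22.2 + 22.3)/9 = 23.5000
Σ_{t=1}^{7}(x_t−x̄)(x_{t+2}−x̄) = 2.9200
γ_2 = 2.9200 / 9 = 0.324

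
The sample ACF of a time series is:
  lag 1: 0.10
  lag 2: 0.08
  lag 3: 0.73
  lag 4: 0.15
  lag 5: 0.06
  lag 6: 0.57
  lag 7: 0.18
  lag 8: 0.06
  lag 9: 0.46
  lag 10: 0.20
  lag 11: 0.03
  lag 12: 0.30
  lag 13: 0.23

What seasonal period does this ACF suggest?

3

The largest autocorrelation is r_3 = 0.73, with weaker echoes at lags 6 (0.57), 9 (0.46) and 12 (0.30); the remaining lags stay at or below 0.23.
The dominant spike at lag 3 indicates a seasonal period of 3.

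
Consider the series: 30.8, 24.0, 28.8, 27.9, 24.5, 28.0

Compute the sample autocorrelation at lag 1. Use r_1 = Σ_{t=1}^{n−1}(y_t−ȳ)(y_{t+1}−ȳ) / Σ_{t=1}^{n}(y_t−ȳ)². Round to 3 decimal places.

-0.561

Mean ȳ = (30.8 + 24.0 + 28.8 + 27.9 + 24.5 + 28.0)/6 = 27.3333
Deviations from mean: 3.4667, -3.3333, 1.4667, 0.5667, -2.8333, 0.6667
Numerator Σ_{t=1}^{5}(y_t−ȳ)(y_{t+1}−ȳ) = -19.1078
Denominator Σ(y_t−ȳ)² = 34.0733
r_1 = -19.1078 / 34.0733 = -0.561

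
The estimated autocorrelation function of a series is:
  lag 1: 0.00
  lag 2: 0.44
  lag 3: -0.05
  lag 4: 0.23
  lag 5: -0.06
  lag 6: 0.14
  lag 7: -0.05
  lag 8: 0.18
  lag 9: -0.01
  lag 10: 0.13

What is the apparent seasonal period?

2

The largest autocorrelation is r_2 = 0.44, with weaker echoes at lags 4 (0.23) and 8 (0.18); the remaining lags stay at or below 0.14.
The dominant spike at lag 2 indicates a seasonal period of 2.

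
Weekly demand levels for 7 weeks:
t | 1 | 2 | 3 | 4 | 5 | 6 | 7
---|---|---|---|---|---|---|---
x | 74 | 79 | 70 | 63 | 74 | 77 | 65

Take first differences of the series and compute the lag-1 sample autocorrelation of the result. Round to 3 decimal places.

First differences Δx: 5, -9, -7, 11, 3, -12
Mean of differences = -1.5000
Numerator Σ(Δx_t−Δx̄)(Δx_{t+1}−Δx̄) = -67.2500
Denominator Σ(Δx_t−Δx̄)² = 415.5000
r_1(Δx) = -67.2500 / 415.5000 = -0.162

-0.162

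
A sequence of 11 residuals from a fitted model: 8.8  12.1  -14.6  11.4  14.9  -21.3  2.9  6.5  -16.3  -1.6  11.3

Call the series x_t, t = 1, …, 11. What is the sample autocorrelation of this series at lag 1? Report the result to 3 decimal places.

-0.311

Mean x̄ = (8.8 + 12.1 − 14.6 + 11.4 + 14.9 − 21.3 + 2.9 + 6.5 − 16.3 − 1.6 + 11.3)/11 = 1.2818
Numerator Σ_{t=1}^{10}(x_t−x̄)(x_{t+1}−x̄) = -518.9521
Denominator Σ(x_t−x̄)² = 1671.1964
r_1 = -518.9521 / 1671.1964 = -0.311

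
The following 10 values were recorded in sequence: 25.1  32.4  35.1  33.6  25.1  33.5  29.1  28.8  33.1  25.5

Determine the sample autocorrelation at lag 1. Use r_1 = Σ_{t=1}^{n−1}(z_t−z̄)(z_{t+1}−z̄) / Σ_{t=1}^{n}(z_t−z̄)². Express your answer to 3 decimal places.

Mean z̄ = (25.1 + 32.4 + 35.1 + 33.6 + 25.1 + 33.5 + 29.1 + 28.8 + 33.1 + 25.5)/10 = 30.1300
Numerator Σ_{t=1}^{9}(z_t−z̄)(z_{t+1}−z̄) = -37.0979
Denominator Σ(z_t−z̄)² = 136.9410
r_1 = -37.0979 / 136.9410 = -0.271

-0.271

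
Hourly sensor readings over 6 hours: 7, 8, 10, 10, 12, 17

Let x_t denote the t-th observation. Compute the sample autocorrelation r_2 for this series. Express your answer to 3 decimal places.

Mean x̄ = (7 + 8 + 10 + 10 + 12 + 17)/6 = 10.6667
Deviations from mean: -3.6667, -2.6667, -0.6667, -0.6667, 1.3333, 6.3333
Σ(x_t−x̄)(x_{t+2}−x̄) = (2.4444) + (1.7778) + (-0.8889) + (-4.2222) = -0.8889
Denominator Σ(x_t−x̄)² = 63.3333
r_2 = -0.8889 / 63.3333 = -0.014

-0.014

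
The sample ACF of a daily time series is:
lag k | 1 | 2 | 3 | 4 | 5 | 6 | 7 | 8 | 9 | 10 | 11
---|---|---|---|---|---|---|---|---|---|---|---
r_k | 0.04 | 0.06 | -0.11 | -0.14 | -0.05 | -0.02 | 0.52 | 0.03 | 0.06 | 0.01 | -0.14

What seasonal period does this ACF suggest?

The largest autocorrelation is r_7 = 0.52; the remaining lags stay at or below 0.06.
The dominant spike at lag 7 indicates a seasonal period of 7.

7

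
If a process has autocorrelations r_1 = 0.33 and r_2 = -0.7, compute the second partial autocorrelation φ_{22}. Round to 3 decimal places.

φ_{22} = (r_2 − r_1²) / (1 − r_1²)
r_1² = (0.33)² = 0.1089
Numerator = -0.7 − 0.1089 = -0.8089; denominator = 1 − 0.1089 = 0.8911
φ_{22} = -0.8089 / 0.8911 = -0.908

-0.908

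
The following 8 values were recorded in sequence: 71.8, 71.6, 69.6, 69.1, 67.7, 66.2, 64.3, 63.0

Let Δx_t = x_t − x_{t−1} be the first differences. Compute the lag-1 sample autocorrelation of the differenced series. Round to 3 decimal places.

-0.452

First differences Δx: -0.2, -2.0, -0.5, -1.4, -1.5, -1.9, -1.3
Mean of differences = -1.2571
Numerator Σ(Δx_t−Δx̄)(Δx_{t+1}−Δx̄) = -1.2376
Denominator Σ(Δx_t−Δx̄)² = 2.7371
r_1(Δx) = -1.2376 / 2.7371 = -0.452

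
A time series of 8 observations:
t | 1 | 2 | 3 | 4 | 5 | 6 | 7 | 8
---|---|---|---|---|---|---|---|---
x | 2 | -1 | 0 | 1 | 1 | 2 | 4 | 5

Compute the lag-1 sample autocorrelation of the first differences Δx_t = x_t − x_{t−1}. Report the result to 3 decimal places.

First differences Δx: -3, 1, 1, 0, 1, 2, 1
Mean of differences = 0.4286
Numerator Σ(Δx_t−Δx̄)(Δx_{t+1}−Δx̄) = -0.3265
Denominator Σ(Δx_t−Δx̄)² = 15.7143
r_1(Δx) = -0.3265 / 15.7143 = -0.021

-0.021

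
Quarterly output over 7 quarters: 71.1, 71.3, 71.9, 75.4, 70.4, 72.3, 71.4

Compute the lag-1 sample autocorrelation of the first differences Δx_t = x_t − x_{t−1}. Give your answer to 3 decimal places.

First differences Δx: 0.2, 0.6, 3.5, -5.0, 1.9, -0.9
Mean of differences = 0.0500
Numerator Σ(Δx_t−Δx̄)(Δx_{t+1}−Δx̄) = -26.5425
Denominator Σ(Δx_t−Δx̄)² = 42.0550
r_1(Δx) = -26.5425 / 42.0550 = -0.631

-0.631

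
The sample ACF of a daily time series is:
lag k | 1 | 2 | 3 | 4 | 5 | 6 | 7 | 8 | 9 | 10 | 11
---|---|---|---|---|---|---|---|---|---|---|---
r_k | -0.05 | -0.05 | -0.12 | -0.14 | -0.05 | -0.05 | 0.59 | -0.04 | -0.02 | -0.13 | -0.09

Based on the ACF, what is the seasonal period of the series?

The largest autocorrelation is r_7 = 0.59; the remaining lags stay at or below -0.02.
The dominant spike at lag 7 indicates a seasonal period of 7.

7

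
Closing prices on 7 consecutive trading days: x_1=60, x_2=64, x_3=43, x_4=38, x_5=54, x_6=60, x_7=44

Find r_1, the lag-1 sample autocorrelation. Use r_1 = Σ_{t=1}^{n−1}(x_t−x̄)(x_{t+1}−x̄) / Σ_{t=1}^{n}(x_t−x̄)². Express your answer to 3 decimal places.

0.061

Mean x̄ = (60 + 64 + 43 + 38 + 54 + 60 + 44)/7 = 51.8571
Σ(x_t−x̄)(x_{t+1}−x̄) = (98.8776) + (-107.5510) + (122.7347) + (-29.6939) + (17.4490) + (-63.9796) = 37.8367
Denominator Σ(x_t−x̄)² = 616.8571
r_1 = 37.8367 / 616.8571 = 0.061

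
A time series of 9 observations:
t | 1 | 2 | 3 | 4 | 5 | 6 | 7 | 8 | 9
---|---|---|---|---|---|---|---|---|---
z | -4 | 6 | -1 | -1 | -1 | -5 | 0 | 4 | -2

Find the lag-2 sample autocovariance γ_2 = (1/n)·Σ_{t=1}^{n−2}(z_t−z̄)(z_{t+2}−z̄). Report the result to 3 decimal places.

Mean z̄ = (-4 + 6 − 1 − 1 − 1 − 5 + 0 + 4 − 2)/9 = -0.4444
Σ_{t=1}^{7}(z_t−z̄)(z_{t+2}−z̄) = -19.9506
γ_2 = -19.9506 / 9 = -2.217

-2.217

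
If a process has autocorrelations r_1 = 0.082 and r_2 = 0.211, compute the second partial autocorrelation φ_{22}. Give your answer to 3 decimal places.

φ_{22} = (r_2 − r_1²) / (1 − r_1²)
r_1² = (0.082)² = 0.006724
Numerator = 0.211 − 0.0067 = 0.2043; denominator = 1 − 0.0067 = 0.9933
φ_{22} = 0.2043 / 0.9933 = 0.206

0.206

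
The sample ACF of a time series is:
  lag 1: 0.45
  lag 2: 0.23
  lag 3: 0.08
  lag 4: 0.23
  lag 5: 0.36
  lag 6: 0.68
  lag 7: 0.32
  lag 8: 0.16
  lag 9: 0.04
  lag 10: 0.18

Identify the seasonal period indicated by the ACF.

6

The largest autocorrelation is r_6 = 0.68; the remaining lags stay at or below 0.45. The elevated value at lag 1 (0.45), dropping to 0.23 at lag 2, reflects decaying short-term dependence rather than seasonality.
The dominant spike at lag 6 indicates a seasonal period of 6.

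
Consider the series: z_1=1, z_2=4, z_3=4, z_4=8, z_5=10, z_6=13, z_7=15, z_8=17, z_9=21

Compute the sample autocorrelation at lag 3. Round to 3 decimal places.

0.062

Mean z̄ = (1 + 4 + 4 + 8 + 10 + 13 + 15 + 17 + 21)/9 = 10.3333
Numerator Σ_{t=1}^{6}(z_t−z̄)(z_{t+3}−z̄) = 22.3333
Denominator Σ(z_t−z̄)² = 360.0000
r_3 = 22.3333 / 360.0000 = 0.062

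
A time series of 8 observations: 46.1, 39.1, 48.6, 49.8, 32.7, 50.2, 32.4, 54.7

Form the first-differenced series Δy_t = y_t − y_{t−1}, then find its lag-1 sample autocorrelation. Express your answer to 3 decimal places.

-0.698

First differences Δy: -7.0, 9.5, 1.2, -17.1, 17.5, -17.8, 22.3
Mean of differences = 1.2286
Numerator Σ(Δy_t−Δȳ)(Δy_{t+1}−Δȳ) = -1076.5880
Denominator Σ(Δy_t−Δȳ)² = 1542.9143
r_1(Δy) = -1076.5880 / 1542.9143 = -0.698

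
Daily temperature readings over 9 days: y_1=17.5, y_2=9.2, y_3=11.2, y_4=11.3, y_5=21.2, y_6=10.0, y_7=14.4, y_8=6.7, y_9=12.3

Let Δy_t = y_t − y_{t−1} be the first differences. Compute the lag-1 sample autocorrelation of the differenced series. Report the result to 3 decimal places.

First differences Δy: -8.3, 2.0, 0.1, 9.9, -11.2, 4.4, -7.7, 5.6
Mean of differences = -0.6500
Numerator Σ(Δy_t−Δȳ)(Δy_{t+1}−Δȳ) = -254.6175
Denominator Σ(Δy_t−Δȳ)² = 402.9800
r_1(Δy) = -254.6175 / 402.9800 = -0.632

-0.632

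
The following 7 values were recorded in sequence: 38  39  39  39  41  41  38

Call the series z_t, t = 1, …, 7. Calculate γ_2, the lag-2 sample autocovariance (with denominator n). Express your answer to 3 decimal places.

Mean z̄ = (38 + 39 + 39 + 39 + 41 + 41 + 38)/7 = 39.2857
Σ_{t=1}^{5}(z_t−z̄)(z_{t+2}−z̄) = -2.7347
γ_2 = -2.7347 / 7 = -0.391

-0.391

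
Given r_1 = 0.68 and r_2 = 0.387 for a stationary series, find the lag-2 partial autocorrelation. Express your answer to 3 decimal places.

-0.140

φ_{22} = (r_2 − r_1²) / (1 − r_1²)
r_1² = (0.68)² = 0.4624
Numerator = 0.387 − 0.4624 = -0.0754; denominator = 1 − 0.4624 = 0.5376
φ_{22} = -0.0754 / 0.5376 = -0.140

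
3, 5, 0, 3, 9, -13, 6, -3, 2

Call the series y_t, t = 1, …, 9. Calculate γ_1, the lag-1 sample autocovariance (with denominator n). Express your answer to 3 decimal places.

Mean ȳ = (3 + 5 + 0 + 3 + 9 − 13 + 6 − 3 + 2)/9 = 1.3333
Σ_{t=1}^{8}(y_t−ȳ)(y_{t+1}−ȳ) = -188.1111
γ_1 = -188.1111 / 9 = -20.901

-20.901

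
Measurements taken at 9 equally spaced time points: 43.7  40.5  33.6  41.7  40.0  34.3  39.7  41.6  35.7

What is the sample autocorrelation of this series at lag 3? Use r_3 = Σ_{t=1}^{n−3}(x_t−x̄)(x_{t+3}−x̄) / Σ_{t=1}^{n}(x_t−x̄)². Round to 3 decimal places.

0.584

Mean x̄ = (43.7 + 40.5 + 33.6 + 41.7 + 40.0 + 34.3 + 39.7 + 41.6 + 35.7)/9 = 38.9778
Σ(x_t−x̄)(x_{t+3}−x̄) = (12.8549) + (1.5560) + (25.1560) + (1.9660) + (2.6805) + (15.3327) = 59.5463
Denominator Σ(x_t−x̄)² = 102.0156
r_3 = 59.5463 / 102.0156 = 0.584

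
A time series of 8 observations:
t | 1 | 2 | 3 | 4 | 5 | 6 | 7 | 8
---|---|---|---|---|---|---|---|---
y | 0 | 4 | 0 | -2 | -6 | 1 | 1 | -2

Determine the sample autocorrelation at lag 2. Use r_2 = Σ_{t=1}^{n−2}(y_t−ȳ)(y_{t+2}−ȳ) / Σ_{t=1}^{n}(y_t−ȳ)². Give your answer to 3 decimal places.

Mean ȳ = (0 + 4 + 0 − 2 − 6 + 1 + 1 − 2)/8 = -0.5000
Numerator Σ_{t=1}^{6}(y_t−ȳ)(y_{t+2}−ȳ) = -22.0000
Denominator Σ(y_t−ȳ)² = 60.0000
r_2 = -22.0000 / 60.0000 = -0.367

-0.367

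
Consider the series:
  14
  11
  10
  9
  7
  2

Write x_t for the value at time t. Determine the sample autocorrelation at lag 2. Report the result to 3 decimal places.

Mean x̄ = (14 + 11 + 10 + 9 + 7 + 2)/6 = 8.8333
Deviations from mean: 5.1667, 2.1667, 1.1667, 0.1667, -1.8333, -6.8333
Numerator Σ_{t=1}^{4}(x_t−x̄)(x_{t+2}−x̄) = 3.1111
Denominator Σ(x_t−x̄)² = 82.8333
r_2 = 3.1111 / 82.8333 = 0.038

0.038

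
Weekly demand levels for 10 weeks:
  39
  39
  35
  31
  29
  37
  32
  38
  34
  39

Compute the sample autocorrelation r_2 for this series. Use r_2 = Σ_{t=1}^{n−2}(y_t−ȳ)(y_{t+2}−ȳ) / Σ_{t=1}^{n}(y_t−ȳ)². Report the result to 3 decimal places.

0.141

Mean ȳ = (39 + 39 + 35 + 31 + 29 + 37 + 32 + 38 + 34 + 39)/10 = 35.3000
Numerator Σ_{t=1}^{8}(y_t−ȳ)(y_{t+2}−ȳ) = 17.2200
Denominator Σ(y_t−ȳ)² = 122.1000
r_2 = 17.2200 / 122.1000 = 0.141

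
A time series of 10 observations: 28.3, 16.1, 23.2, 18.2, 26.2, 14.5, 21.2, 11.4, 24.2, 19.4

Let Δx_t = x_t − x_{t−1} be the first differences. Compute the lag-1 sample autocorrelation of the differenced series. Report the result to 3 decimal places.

-0.779

First differences Δx: -12.2, 7.1, -5.0, 8.0, -11.7, 6.7, -9.8, 12.8, -4.8
Mean of differences = -0.9889
Numerator Σ(Δx_t−Δx̄)(Δx_{t+1}−Δx̄) = -579.6179
Denominator Σ(Δx_t−Δx̄)² = 744.1489
r_1(Δx) = -579.6179 / 744.1489 = -0.779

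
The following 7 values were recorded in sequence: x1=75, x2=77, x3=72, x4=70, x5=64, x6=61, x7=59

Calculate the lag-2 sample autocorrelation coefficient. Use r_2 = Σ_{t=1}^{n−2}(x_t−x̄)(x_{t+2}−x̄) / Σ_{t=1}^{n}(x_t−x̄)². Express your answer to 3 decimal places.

0.174

Mean x̄ = (75 + 77 + 72 + 70 + 64 + 61 + 59)/7 = 68.2857
Deviations from mean: 6.7143, 8.7143, 3.7143, 1.7143, -4.2857, -7.2857, -9.2857
Numerator Σ_{t=1}^{5}(x_t−x̄)(x_{t+2}−x̄) = 51.2653
Denominator Σ(x_t−x̄)² = 295.4286
r_2 = 51.2653 / 295.4286 = 0.174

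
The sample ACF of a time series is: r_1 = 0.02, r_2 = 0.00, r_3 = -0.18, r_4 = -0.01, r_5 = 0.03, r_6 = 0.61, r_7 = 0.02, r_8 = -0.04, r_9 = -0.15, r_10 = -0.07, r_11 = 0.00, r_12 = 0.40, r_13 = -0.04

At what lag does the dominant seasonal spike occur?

6

The largest autocorrelation is r_6 = 0.61, with a weaker echo at lag 12 (0.40); the remaining lags stay at or below 0.03.
The dominant spike at lag 6 indicates a seasonal period of 6.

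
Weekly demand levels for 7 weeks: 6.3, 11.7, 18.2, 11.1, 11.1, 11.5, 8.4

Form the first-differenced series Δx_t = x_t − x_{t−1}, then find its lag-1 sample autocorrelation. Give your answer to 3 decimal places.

-0.094

First differences Δx: 5.4, 6.5, -7.1, 0.0, 0.4, -3.1
Mean of differences = 0.3500
Numerator Σ(Δx_t−Δx̄)(Δx_{t+1}−Δx̄) = -12.3425
Denominator Σ(Δx_t−Δx̄)² = 130.8550
r_1(Δx) = -12.3425 / 130.8550 = -0.094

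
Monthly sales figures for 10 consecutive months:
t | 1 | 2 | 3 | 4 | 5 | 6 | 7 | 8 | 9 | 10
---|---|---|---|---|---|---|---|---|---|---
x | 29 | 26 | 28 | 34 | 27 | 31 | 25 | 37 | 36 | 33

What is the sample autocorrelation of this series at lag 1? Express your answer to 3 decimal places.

0.038

Mean x̄ = (29 + 26 + 28 + 34 + 27 + 31 + 25 + 37 + 36 + 33)/10 = 30.6000
Numerator Σ_{t=1}^{9}(x_t−x̄)(x_{t+1}−x̄) = 6.2400
Denominator Σ(x_t−x̄)² = 162.4000
r_1 = 6.2400 / 162.4000 = 0.038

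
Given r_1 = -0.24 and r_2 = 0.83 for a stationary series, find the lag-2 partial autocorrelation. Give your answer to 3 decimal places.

0.820

φ_{22} = (r_2 − r_1²) / (1 − r_1²)
r_1² = (-0.24)² = 0.0576
Numerator = 0.83 − 0.0576 = 0.7724; denominator = 1 − 0.0576 = 0.9424
φ_{22} = 0.7724 / 0.9424 = 0.820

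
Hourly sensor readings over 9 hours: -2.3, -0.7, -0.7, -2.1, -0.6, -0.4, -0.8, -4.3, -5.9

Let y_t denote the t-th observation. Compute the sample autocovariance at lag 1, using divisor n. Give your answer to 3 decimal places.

1.256

Mean ȳ = (-2.3 − 0.7 − 0.7 − 2.1 − 0.6 − 0.4 − 0.8 − 4.3 − 5.9)/9 = -1.9778
Σ_{t=1}^{8}(y_t−ȳ)(y_{t+1}−ȳ) = 11.3017
γ_1 = 11.3017 / 9 = 1.256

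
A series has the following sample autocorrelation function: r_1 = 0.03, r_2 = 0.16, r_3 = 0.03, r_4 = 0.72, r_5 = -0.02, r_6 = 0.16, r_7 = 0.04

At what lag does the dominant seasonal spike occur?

4

The largest autocorrelation is r_4 = 0.72; the remaining lags stay at or below 0.16.
The dominant spike at lag 4 indicates a seasonal period of 4.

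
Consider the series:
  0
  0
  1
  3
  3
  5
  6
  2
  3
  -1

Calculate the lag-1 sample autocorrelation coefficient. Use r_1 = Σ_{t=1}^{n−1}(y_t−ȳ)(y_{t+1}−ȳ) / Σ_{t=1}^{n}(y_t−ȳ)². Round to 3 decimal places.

0.363

Mean ȳ = (0 + 0 + 1 + 3 + 3 + 5 + 6 + 2 + 3 − 1)/10 = 2.2000
Numerator Σ_{t=1}^{9}(y_t−ȳ)(y_{t+1}−ȳ) = 16.5600
Denominator Σ(y_t−ȳ)² = 45.6000
r_1 = 16.5600 / 45.6000 = 0.363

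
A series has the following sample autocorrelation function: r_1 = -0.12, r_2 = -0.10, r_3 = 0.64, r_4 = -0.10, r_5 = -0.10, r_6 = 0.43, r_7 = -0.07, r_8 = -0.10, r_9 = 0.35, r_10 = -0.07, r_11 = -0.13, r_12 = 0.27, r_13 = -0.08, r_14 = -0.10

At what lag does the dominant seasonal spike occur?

The largest autocorrelation is r_3 = 0.64, with weaker echoes at lags 6 (0.43), 9 (0.35) and 12 (0.27); the remaining lags stay at or below -0.07.
The dominant spike at lag 3 indicates a seasonal period of 3.

3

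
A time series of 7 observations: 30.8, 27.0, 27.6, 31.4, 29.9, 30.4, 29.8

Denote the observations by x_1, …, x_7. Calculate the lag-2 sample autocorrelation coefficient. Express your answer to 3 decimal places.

-0.382

Mean x̄ = (30.8 + 27.0 + 27.6 + 31.4 + 29.9 + 30.4 + 29.8)/7 = 29.5571
Deviations from mean: 1.2429, -2.5571, -1.9571, 1.8429, 0.3429, 0.8429, 0.2429
Σ(x_t−x̄)(x_{t+2}−x̄) = (-2.4324) + (-4.7124) + (-0.6710) + (1.5533) + (0.0833) = -6.1794
Denominator Σ(x_t−x̄)² = 16.1971
r_2 = -6.1794 / 16.1971 = -0.382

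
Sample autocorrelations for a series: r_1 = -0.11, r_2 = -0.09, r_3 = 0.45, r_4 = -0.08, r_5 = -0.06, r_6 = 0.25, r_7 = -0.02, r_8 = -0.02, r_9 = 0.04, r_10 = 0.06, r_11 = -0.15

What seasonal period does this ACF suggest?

The largest autocorrelation is r_3 = 0.45, with a weaker echo at lag 6 (0.25); the remaining lags stay at or below 0.06.
The dominant spike at lag 3 indicates a seasonal period of 3.

3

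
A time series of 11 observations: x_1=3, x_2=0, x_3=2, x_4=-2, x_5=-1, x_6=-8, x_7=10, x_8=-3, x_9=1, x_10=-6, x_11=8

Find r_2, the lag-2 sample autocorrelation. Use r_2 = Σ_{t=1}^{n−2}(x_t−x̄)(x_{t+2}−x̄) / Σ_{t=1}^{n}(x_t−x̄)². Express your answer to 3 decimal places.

Mean x̄ = (3 + 0 + 2 − 2 − 1 − 8 + 10 − 3 + 1 − 6 + 8)/11 = 0.3636
Numerator Σ_{t=1}^{9}(x_t−x̄)(x_{t+2}−x̄) = 70.0992
Denominator Σ(x_t−x̄)² = 290.5455
r_2 = 70.0992 / 290.5455 = 0.241

0.241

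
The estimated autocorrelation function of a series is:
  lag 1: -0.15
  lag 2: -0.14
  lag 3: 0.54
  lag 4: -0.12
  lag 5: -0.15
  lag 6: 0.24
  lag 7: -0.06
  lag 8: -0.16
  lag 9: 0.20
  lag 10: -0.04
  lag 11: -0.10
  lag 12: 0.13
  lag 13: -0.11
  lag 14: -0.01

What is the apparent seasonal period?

The largest autocorrelation is r_3 = 0.54, with weaker echoes at lags 6 (0.24) and 9 (0.20); the remaining lags stay at or below 0.13.
The dominant spike at lag 3 indicates a seasonal period of 3.

3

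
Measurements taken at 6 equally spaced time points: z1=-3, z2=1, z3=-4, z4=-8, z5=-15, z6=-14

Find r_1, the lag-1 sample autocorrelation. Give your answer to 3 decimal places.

Mean z̄ = (-3 + 1 − 4 − 8 − 15 − 14)/6 = -7.1667
Deviations from mean: 4.1667, 8.1667, 3.1667, -0.8333, -7.8333, -6.8333
Σ(z_t−z̄)(z_{t+1}−z̄) = (34.0278) + (25.8611) + (-2.6389) + (6.5278) + (53.5278) = 117.3056
Denominator Σ(z_t−z̄)² = 202.8333
r_1 = 117.3056 / 202.8333 = 0.578

0.578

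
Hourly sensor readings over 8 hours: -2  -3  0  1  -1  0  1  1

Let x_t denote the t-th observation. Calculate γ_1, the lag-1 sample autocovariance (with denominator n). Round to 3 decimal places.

Mean x̄ = (-2 − 3 + 0 + 1 − 1 + 0 + 1 + 1)/8 = -0.3750
Deviations: -1.6250, -2.6250, 0.3750, 1.3750, -0.6250, 0.3750, 1.3750, 1.3750
Σ_{t=1}^{7}(x_t−x̄)(x_{t+1}−x̄) = 5.1094
γ_1 = 5.1094 / 8 = 0.639

0.639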